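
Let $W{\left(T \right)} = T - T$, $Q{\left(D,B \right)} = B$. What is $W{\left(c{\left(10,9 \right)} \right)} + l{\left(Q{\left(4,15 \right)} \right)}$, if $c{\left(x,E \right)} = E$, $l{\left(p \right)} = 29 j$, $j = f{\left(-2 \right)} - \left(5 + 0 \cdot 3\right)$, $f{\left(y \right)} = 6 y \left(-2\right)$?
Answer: $551$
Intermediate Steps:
$f{\left(y \right)} = - 12 y$
$j = 19$ ($j = \left(-12\right) \left(-2\right) - \left(5 + 0 \cdot 3\right) = 24 - \left(5 + 0\right) = 24 - 5 = 19$)
$l{\left(p \right)} = 551$ ($l{\left(p \right)} = 29 \cdot 19 = 551$)
$W{\left(T \right)} = 0$
$W{\left(c{\left(10,9 \right)} \right)} + l{\left(Q{\left(4,15 \right)} \right)} = 0 + 551 = 551$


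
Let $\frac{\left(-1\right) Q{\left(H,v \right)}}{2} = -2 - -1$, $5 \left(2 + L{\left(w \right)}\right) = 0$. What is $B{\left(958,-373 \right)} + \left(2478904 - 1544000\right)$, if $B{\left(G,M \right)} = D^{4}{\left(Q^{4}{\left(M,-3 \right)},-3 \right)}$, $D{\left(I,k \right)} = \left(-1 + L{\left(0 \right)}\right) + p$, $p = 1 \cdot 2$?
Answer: $934905$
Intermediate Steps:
$L{\left(w \right)} = -2$ ($L{\left(w \right)} = -2 + \frac{1}{5} \cdot 0 = -2 + 0 = -2$)
$Q{\left(H,v \right)} = 2$ ($Q{\left(H,v \right)} = - 2 \left(-2 - -1\right) = - 2 \left(-2 + 1\right) = \left(-2\right) \left(-1\right) = 2$)
$p = 2$
$D{\left(I,k \right)} = -1$ ($D{\left(I,k \right)} = \left(-1 - 2\right) + 2 = -3 + 2 = -1$)
$B{\left(G,M \right)} = 1$ ($B{\left(G,M \right)} = \left(-1\right)^{4} = 1$)
$B{\left(958,-373 \right)} + \left(2478904 - 1544000\right) = 1 + \left(2478904 - 1544000\right) = 1 + 934904 = 934905$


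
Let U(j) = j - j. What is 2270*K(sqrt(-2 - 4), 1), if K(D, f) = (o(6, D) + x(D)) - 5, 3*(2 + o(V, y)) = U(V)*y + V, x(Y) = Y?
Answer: -11350 + 2270*I*sqrt(6) ≈ -11350.0 + 5560.3*I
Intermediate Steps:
U(j) = 0
o(V, y) = -2 + V/3 (o(V, y) = -2 + (0*y + V)/3 = -2 + (0 + V)/3 = -2 + V/3)
K(D, f) = -5 + D (K(D, f) = ((-2 + (1/3)*6) + D) - 5 = ((-2 + 2) + D) - 5 = (0 + D) - 5 = D - 5 = -5 + D)
2270*K(sqrt(-2 - 4), 1) = 2270*(-5 + sqrt(-2 - 4)) = 2270*(-5 + sqrt(-6)) = 2270*(-5 + I*sqrt(6)) = -11350 + 2270*I*sqrt(6)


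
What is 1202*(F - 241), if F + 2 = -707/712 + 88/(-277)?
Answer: -28958540127/98612 ≈ -2.9366e+5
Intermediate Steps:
F = -652943/197224 (F = -2 + (-707/712 + 88/(-277)) = -2 + (-707*1/712 + 88*(-1/277)) = -2 + (-707/712 - 88/277) = -2 - 258495/197224 = -652943/197224 ≈ -3.3107)
1202*(F - 241) = 1202*(-652943/197224 - 241) = 1202*(-48183927/197224) = -28958540127/98612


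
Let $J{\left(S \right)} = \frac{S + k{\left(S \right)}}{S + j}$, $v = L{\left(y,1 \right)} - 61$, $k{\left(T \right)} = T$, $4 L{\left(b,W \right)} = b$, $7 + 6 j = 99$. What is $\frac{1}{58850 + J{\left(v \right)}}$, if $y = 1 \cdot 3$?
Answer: $\frac{539}{31721596} \approx 1.6992 \cdot 10^{-5}$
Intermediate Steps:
$j = \frac{46}{3}$ ($j = - \frac{7}{6} + \frac{1}{6} \cdot 99 = - \frac{7}{6} + \frac{33}{2} = \frac{46}{3} \approx 15.333$)
$y = 3$
$L{\left(b,W \right)} = \frac{b}{4}$
$v = - \frac{241}{4}$ ($v = \frac{1}{4} \cdot 3 - 61 = \frac{3}{4} - 61 = - \frac{241}{4} \approx -60.25$)
$J{\left(S \right)} = \frac{2 S}{\frac{46}{3} + S}$ ($J{\left(S \right)} = \frac{S + S}{S + \frac{46}{3}} = \frac{2 S}{\frac{46}{3} + S}$)
$\frac{1}{58850 + J{\left(v \right)}} = \frac{1}{58850 + 6 \left(- \frac{241}{4}\right) \frac{1}{46 + 3 \left(- \frac{241}{4}\right)}} = \frac{1}{58850 + 6 \left(- \frac{241}{4}\right) \frac{1}{46 - \frac{723}{4}}} = \frac{1}{58850 + 6 \left(- \frac{241}{4}\right) \frac{1}{- \frac{539}{4}}} = \frac{1}{58850 + 6 \left(- \frac{241}{4}\right) \left(- \frac{4}{539}\right)} = \frac{1}{58850 + \frac{1446}{539}} = \frac{1}{\frac{31721596}{539}} = \frac{539}{31721596}$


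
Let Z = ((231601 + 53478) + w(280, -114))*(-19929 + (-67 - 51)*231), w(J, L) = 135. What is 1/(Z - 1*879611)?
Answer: -1/13459272629 ≈ -7.4298e-11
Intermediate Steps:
Z = -13458393018 (Z = ((231601 + 53478) + 135)*(-19929 + (-67 - 51)*231) = (285079 + 135)*(-19929 - 118*231) = 285214*(-19929 - 27258) = 285214*(-47187) = -13458393018)
1/(Z - 1*879611) = 1/(-13458393018 - 1*879611) = 1/(-13458393018 - 879611) = 1/(-13459272629) = -1/13459272629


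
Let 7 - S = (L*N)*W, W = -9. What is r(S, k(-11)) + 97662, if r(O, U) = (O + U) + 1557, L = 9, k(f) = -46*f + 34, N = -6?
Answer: 99280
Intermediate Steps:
k(f) = 34 - 46*f
S = -479 (S = 7 - 9*(-6)*(-9) = 7 - (-54)*(-9) = 7 - 1*486 = 7 - 486 = -479)
r(O, U) = 1557 + O + U
r(S, k(-11)) + 97662 = (1557 - 479 + (34 - 46*(-11))) + 97662 = (1557 - 479 + (34 + 506)) + 97662 = (1557 - 479 + 540) + 97662 = 1618 + 97662 = 99280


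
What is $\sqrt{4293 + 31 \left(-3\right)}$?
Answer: $10 \sqrt{42} \approx 64.807$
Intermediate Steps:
$\sqrt{4293 + 31 \left(-3\right)} = \sqrt{4293 - 93} = \sqrt{4200} = 10 \sqrt{42}$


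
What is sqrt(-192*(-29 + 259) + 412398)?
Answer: sqrt(368238) ≈ 606.83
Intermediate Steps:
sqrt(-192*(-29 + 259) + 412398) = sqrt(-192*230 + 412398) = sqrt(-44160 + 412398) = sqrt(368238)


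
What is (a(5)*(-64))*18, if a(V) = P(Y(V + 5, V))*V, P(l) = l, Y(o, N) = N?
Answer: -28800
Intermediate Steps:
a(V) = V² (a(V) = V*V = V²)
(a(5)*(-64))*18 = (5²*(-64))*18 = (25*(-64))*18 = -1600*18 = -28800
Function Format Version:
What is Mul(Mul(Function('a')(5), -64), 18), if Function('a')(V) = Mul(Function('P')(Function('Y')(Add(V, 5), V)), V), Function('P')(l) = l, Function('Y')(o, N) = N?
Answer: -28800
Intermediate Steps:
Function('a')(V) = Pow(V, 2) (Function('a')(V) = Mul(V, V) = Pow(V, 2))
Mul(Mul(Function('a')(5), -64), 18) = Mul(Mul(Pow(5, 2), -64), 18) = Mul(Mul(25, -64), 18) = Mul(-1600, 18) = -28800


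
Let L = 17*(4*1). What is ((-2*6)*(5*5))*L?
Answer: -20400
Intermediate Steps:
L = 68 (L = 17*4 = 68)
((-2*6)*(5*5))*L = ((-2*6)*(5*5))*68 = -12*25*68 = -300*68 = -20400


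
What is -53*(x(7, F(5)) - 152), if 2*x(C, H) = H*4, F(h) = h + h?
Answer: 6996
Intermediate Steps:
F(h) = 2*h
x(C, H) = 2*H (x(C, H) = (H*4)/2 = (4*H)/2 = 2*H)
-53*(x(7, F(5)) - 152) = -53*(2*(2*5) - 152) = -53*(2*10 - 152) = -53*(20 - 152) = -53*(-132) = 6996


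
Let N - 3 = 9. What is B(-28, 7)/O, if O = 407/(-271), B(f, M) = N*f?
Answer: 91056/407 ≈ 223.72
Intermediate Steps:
N = 12 (N = 3 + 9 = 12)
B(f, M) = 12*f
O = -407/271 (O = 407*(-1/271) = -407/271 ≈ -1.5018)
B(-28, 7)/O = (12*(-28))/(-407/271) = -336*(-271/407) = 91056/407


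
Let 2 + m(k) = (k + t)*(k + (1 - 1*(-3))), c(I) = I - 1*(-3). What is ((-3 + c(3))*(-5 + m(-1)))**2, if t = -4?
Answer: 4356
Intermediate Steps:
c(I) = 3 + I (c(I) = I + 3 = 3 + I)
m(k) = -2 + (-4 + k)*(4 + k) (m(k) = -2 + (k - 4)*(k + (1 - 1*(-3))) = -2 + (-4 + k)*(k + (1 + 3)) = -2 + (-4 + k)*(k + 4) = -2 + (-4 + k)*(4 + k))
((-3 + c(3))*(-5 + m(-1)))**2 = ((-3 + (3 + 3))*(-5 + (-18 + (-1)**2)))**2 = ((-3 + 6)*(-5 + (-18 + 1)))**2 = (3*(-5 - 17))**2 = (3*(-22))**2 = (-66)**2 = 4356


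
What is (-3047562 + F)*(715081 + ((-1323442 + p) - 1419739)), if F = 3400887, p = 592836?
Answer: -507114652800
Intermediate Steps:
(-3047562 + F)*(715081 + ((-1323442 + p) - 1419739)) = (-3047562 + 3400887)*(715081 + ((-1323442 + 592836) - 1419739)) = 353325*(715081 + (-730606 - 1419739)) = 353325*(715081 - 2150345) = 353325*(-1435264) = -507114652800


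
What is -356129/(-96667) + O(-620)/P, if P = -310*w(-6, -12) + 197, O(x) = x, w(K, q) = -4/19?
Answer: 635853547/481691661 ≈ 1.3200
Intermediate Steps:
w(K, q) = -4/19 (w(K, q) = -4*1/19 = -4/19)
P = 4983/19 (P = -310*(-4/19) + 197 = 1240/19 + 197 = 4983/19 ≈ 262.26)
-356129/(-96667) + O(-620)/P = -356129/(-96667) - 620/4983/19 = -356129*(-1/96667) - 620*19/4983 = 356129/96667 - 11780/4983 = 635853547/481691661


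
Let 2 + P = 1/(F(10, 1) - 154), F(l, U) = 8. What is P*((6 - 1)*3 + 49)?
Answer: -9376/73 ≈ -128.44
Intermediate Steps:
P = -293/146 (P = -2 + 1/(8 - 154) = -2 + 1/(-146) = -2 - 1/146 = -293/146 ≈ -2.0069)
P*((6 - 1)*3 + 49) = -293*((6 - 1)*3 + 49)/146 = -293*(5*3 + 49)/146 = -293*(15 + 49)/146 = -293/146*64 = -9376/73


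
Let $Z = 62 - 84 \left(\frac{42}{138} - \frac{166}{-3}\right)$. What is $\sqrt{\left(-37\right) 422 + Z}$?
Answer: $\frac{2 i \sqrt{2674831}}{23} \approx 142.22 i$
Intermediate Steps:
$Z = - \frac{106066}{23}$ ($Z = 62 - 84 \left(42 \cdot \frac{1}{138} - - \frac{166}{3}\right) = 62 - 84 \left(\frac{7}{23} + \frac{166}{3}\right) = 62 - \frac{107492}{23} = - \frac{106066}{23} \approx -4611.6$)
$\sqrt{\left(-37\right) 422 + Z} = \sqrt{\left(-37\right) 422 - \frac{106066}{23}} = \sqrt{-15614 - \frac{106066}{23}} = \sqrt{- \frac{465188}{23}} = \frac{2 i \sqrt{2674831}}{23}$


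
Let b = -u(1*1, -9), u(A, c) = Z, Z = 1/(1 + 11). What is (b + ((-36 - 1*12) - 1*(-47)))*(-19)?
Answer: 247/12 ≈ 20.583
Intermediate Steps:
Z = 1/12 ≈ 0.083333
u(A, c) = 1/12
b = -1/12 (b = -1*1/12 = -1/12 ≈ -0.083333)
(b + ((-36 - 1*12) - 1*(-47)))*(-19) = (-1/12 + ((-36 - 1*12) - 1*(-47)))*(-19) = (-1/12 + ((-36 - 12) + 47))*(-19) = (-1/12 + (-48 + 47))*(-19) = (-1/12 - 1)*(-19) = -13/12*(-19) = 247/12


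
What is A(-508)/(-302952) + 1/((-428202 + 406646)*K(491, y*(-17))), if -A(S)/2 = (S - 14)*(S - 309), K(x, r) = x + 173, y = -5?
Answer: 508683390145/180675321632 ≈ 2.8155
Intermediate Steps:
K(x, r) = 173 + x
A(S) = -2*(-309 + S)*(-14 + S) (A(S) = -2*(S - 14)*(S - 309) = -2*(-14 + S)*(-309 + S) = -2*(-309 + S)*(-14 + S))
A(-508)/(-302952) + 1/((-428202 + 406646)*K(491, y*(-17))) = (-8652 - 2*(-508)² + 646*(-508))/(-302952) + 1/((-428202 + 406646)*(173 + 491)) = (-8652 - 2*258064 - 328168)*(-1/302952) + 1/(-21556*664) = (-8652 - 516128 - 328168)*(-1/302952) - 1/21556*1/664 = -852948*(-1/302952) - 1/14313184 = 71079/25246 - 1/14313184 = 508683390145/180675321632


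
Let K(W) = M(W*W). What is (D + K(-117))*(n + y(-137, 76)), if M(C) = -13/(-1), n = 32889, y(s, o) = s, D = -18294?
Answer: -598739312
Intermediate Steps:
M(C) = 13 (M(C) = -13*(-1) = 13)
K(W) = 13
(D + K(-117))*(n + y(-137, 76)) = (-18294 + 13)*(32889 - 137) = -18281*32752 = -598739312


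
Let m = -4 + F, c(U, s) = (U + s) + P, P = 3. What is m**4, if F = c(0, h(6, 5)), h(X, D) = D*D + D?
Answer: 707281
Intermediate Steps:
h(X, D) = D + D**2 (h(X, D) = D**2 + D = D + D**2)
c(U, s) = 3 + U + s (c(U, s) = (U + s) + 3 = 3 + U + s)
F = 33 (F = 3 + 0 + 5*(1 + 5) = 3 + 0 + 5*6 = 3 + 0 + 30 = 33)
m = 29 (m = -4 + 33 = 29)
m**4 = 29**4 = 707281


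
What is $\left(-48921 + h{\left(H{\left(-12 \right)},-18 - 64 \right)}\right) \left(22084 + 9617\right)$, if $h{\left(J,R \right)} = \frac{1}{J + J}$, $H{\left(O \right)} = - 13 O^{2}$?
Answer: $- \frac{1935454097575}{1248} \approx -1.5508 \cdot 10^{9}$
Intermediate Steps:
$h{\left(J,R \right)} = \frac{1}{2 J}$
$\left(-48921 + h{\left(H{\left(-12 \right)},-18 - 64 \right)}\right) \left(22084 + 9617\right) = \left(-48921 + \frac{1}{2 \left(- 13 \left(-12\right)^{2}\right)}\right) \left(22084 + 9617\right) = \left(-48921 + \frac{1}{2 \left(\left(-13\right) 144\right)}\right) 31701 = \left(-48921 + \frac{1}{2 \left(-1872\right)}\right) 31701 = \left(-48921 + \frac{1}{2} \left(- \frac{1}{1872}\right)\right) 31701 = \left(-48921 - \frac{1}{3744}\right) 31701 = \left(- \frac{183160225}{3744}\right) 31701 = - \frac{1935454097575}{1248}$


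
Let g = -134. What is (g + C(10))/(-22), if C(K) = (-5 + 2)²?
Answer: 125/22 ≈ 5.6818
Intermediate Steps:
C(K) = 9 (C(K) = (-3)² = 9)
(g + C(10))/(-22) = (-134 + 9)/(-22) = -125*(-1/22) = 125/22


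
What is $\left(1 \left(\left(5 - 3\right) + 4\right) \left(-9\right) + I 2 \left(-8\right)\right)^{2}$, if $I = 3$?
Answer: $10404$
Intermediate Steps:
$\left(1 \left(\left(5 - 3\right) + 4\right) \left(-9\right) + I 2 \left(-8\right)\right)^{2} = \left(1 \left(\left(5 - 3\right) + 4\right) \left(-9\right) + 3 \cdot 2 \left(-8\right)\right)^{2} = \left(1 \left(2 + 4\right) \left(-9\right) + 6 \left(-8\right)\right)^{2} = \left(1 \cdot 6 \left(-9\right) - 48\right)^{2} = \left(6 \left(-9\right) - 48\right)^{2} = \left(-54 - 48\right)^{2} = \left(-102\right)^{2} = 10404$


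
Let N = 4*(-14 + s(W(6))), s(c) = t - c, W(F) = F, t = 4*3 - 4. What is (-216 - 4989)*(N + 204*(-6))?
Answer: 6620760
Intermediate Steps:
t = 8 (t = 12 - 4 = 8)
s(c) = 8 - c
N = -48 (N = 4*(-14 + (8 - 1*6)) = 4*(-14 + (8 - 6)) = 4*(-14 + 2) = 4*(-12) = -48)
(-216 - 4989)*(N + 204*(-6)) = (-216 - 4989)*(-48 + 204*(-6)) = -5205*(-48 - 1224) = -5205*(-1272) = 6620760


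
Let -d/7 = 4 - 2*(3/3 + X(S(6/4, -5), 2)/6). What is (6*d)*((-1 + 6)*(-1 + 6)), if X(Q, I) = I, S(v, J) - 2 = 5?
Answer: -1400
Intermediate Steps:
S(v, J) = 7 (S(v, J) = 2 + 5 = 7)
d = -28/3 (d = -7*(4 - 2*(3/3 + 2/6)) = -7*(4 - 2*(3*(⅓) + 2*(⅙))) = -7*(4 - 2*(1 + ⅓)) = -7*(4 - 2*4/3) = -7*(4 - 8/3) = -7*4/3 = -28/3 ≈ -9.3333)
(6*d)*((-1 + 6)*(-1 + 6)) = (6*(-28/3))*((-1 + 6)*(-1 + 6)) = -280*5 = -56*25 = -1400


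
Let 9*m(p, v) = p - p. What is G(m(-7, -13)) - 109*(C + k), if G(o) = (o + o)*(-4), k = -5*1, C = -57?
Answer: 6758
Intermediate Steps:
m(p, v) = 0 (m(p, v) = (p - p)/9 = (⅑)*0 = 0)
k = -5
G(o) = -8*o (G(o) = (2*o)*(-4) = -8*o)
G(m(-7, -13)) - 109*(C + k) = -8*0 - 109*(-57 - 5) = 0 - 109*(-62) = 0 + 6758 = 6758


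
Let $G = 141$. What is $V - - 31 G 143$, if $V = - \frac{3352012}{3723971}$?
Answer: $\frac{2327675893451}{3723971} \approx 6.2505 \cdot 10^{5}$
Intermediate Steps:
$V = - \frac{3352012}{3723971}$ ($V = \left(-3352012\right) \frac{1}{3723971} = - \frac{3352012}{3723971} \approx -0.90012$)
$V - - 31 G 143 = - \frac{3352012}{3723971} - \left(-31\right) 141 \cdot 143 = - \frac{3352012}{3723971} - \left(-4371\right) 143 = - \frac{3352012}{3723971} - -625053 = - \frac{3352012}{3723971} + 625053 = \frac{2327675893451}{3723971}$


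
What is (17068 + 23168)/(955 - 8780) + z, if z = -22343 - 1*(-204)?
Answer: -173277911/7825 ≈ -22144.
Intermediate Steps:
z = -22139 (z = -22343 + 204 = -22139)
(17068 + 23168)/(955 - 8780) + z = (17068 + 23168)/(955 - 8780) - 22139 = 40236/(-7825) - 22139 = 40236*(-1/7825) - 22139 = -40236/7825 - 22139 = -173277911/7825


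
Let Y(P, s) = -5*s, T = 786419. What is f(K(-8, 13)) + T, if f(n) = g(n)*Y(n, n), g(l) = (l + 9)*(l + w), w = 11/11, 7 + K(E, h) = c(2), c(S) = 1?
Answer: 785969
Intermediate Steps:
K(E, h) = -6 (K(E, h) = -7 + 1 = -6)
w = 1 (w = 11*(1/11) = 1)
g(l) = (1 + l)*(9 + l) (g(l) = (l + 9)*(l + 1) = (9 + l)*(1 + l) = (1 + l)*(9 + l))
f(n) = -5*n*(9 + n² + 10*n) (f(n) = (9 + n² + 10*n)*(-5*n) = -5*n*(9 + n² + 10*n))
f(K(-8, 13)) + T = -5*(-6)*(9 + (-6)² + 10*(-6)) + 786419 = -5*(-6)*(9 + 36 - 60) + 786419 = -5*(-6)*(-15) + 786419 = -450 + 786419 = 785969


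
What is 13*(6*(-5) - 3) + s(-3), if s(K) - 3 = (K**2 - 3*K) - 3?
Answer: -411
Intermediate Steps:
s(K) = K**2 - 3*K (s(K) = 3 + ((K**2 - 3*K) - 3) = 3 + (-3 + K**2 - 3*K) = K**2 - 3*K)
13*(6*(-5) - 3) + s(-3) = 13*(6*(-5) - 3) - 3*(-3 - 3) = 13*(-30 - 3) - 3*(-6) = 13*(-33) + 18 = -429 + 18 = -411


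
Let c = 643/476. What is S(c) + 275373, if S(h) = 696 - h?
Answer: 131408201/476 ≈ 2.7607e+5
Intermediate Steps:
c = 643/476 (c = 643*(1/476) = 643/476 ≈ 1.3508)
S(c) + 275373 = (696 - 1*643/476) + 275373 = (696 - 643/476) + 275373 = 330653/476 + 275373 = 131408201/476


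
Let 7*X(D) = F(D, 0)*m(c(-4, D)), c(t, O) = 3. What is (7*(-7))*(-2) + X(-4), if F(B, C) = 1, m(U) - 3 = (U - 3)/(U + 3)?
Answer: 689/7 ≈ 98.429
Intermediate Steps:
m(U) = 3 + (-3 + U)/(3 + U) (m(U) = 3 + (U - 3)/(U + 3) = 3 + (-3 + U)/(3 + U))
X(D) = 3/7 (X(D) = (1*(2*(3 + 2*3)/(3 + 3)))/7 = (1*(2*(3 + 6)/6))/7 = (1*(2*(⅙)*9))/7 = (1*3)/7 = (⅐)*3 = 3/7)
(7*(-7))*(-2) + X(-4) = (7*(-7))*(-2) + 3/7 = -49*(-2) + 3/7 = 98 + 3/7 = 689/7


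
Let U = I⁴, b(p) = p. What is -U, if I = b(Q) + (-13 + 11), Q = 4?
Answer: -16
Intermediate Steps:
I = 2 (I = 4 + (-13 + 11) = 4 - 2 = 2)
U = 16 (U = 2⁴ = 16)
-U = -1*16 = -16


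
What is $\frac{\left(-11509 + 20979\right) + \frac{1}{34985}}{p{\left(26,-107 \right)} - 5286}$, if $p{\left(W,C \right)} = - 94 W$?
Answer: $- \frac{331307951}{270434050} \approx -1.2251$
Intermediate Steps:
$\frac{\left(-11509 + 20979\right) + \frac{1}{34985}}{p{\left(26,-107 \right)} - 5286} = \frac{\left(-11509 + 20979\right) + \frac{1}{34985}}{\left(-94\right) 26 - 5286} = \frac{9470 + \frac{1}{34985}}{-2444 - 5286} = \frac{331307951}{34985 \left(-7730\right)} = \frac{331307951}{34985} \left(- \frac{1}{7730}\right) = - \frac{331307951}{270434050}$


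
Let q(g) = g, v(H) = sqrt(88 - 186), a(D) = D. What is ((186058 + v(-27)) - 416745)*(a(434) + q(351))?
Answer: -181089295 + 5495*I*sqrt(2) ≈ -1.8109e+8 + 7771.1*I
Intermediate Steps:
v(H) = 7*I*sqrt(2) (v(H) = sqrt(-98) = 7*I*sqrt(2))
((186058 + v(-27)) - 416745)*(a(434) + q(351)) = ((186058 + 7*I*sqrt(2)) - 416745)*(434 + 351) = (-230687 + 7*I*sqrt(2))*785 = -181089295 + 5495*I*sqrt(2)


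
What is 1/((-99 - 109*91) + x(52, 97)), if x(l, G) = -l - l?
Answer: -1/10122 ≈ -9.8795e-5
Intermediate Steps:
x(l, G) = -2*l
1/((-99 - 109*91) + x(52, 97)) = 1/((-99 - 109*91) - 2*52) = 1/((-99 - 9919) - 104) = 1/(-10018 - 104) = 1/(-10122) = -1/10122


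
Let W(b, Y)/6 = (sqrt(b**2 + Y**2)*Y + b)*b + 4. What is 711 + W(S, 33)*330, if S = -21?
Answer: 881811 - 4116420*sqrt(170) ≈ -5.2790e+7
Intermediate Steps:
W(b, Y) = 24 + 6*b*(b + Y*sqrt(Y**2 + b**2)) (W(b, Y) = 6*((sqrt(b**2 + Y**2)*Y + b)*b + 4) = 6*((sqrt(Y**2 + b**2)*Y + b)*b + 4) = 6*((Y*sqrt(Y**2 + b**2) + b)*b + 4) = 6*((b + Y*sqrt(Y**2 + b**2))*b + 4) = 6*(b*(b + Y*sqrt(Y**2 + b**2)) + 4) = 6*(4 + b*(b + Y*sqrt(Y**2 + b**2))) = 24 + 6*b*(b + Y*sqrt(Y**2 + b**2)))
711 + W(S, 33)*330 = 711 + (24 + 6*(-21)**2 + 6*33*(-21)*sqrt(33**2 + (-21)**2))*330 = 711 + (24 + 6*441 + 6*33*(-21)*sqrt(1089 + 441))*330 = 711 + (24 + 2646 + 6*33*(-21)*sqrt(1530))*330 = 711 + (24 + 2646 + 6*33*(-21)*(3*sqrt(170)))*330 = 711 + (24 + 2646 - 12474*sqrt(170))*330 = 711 + (2670 - 12474*sqrt(170))*330 = 711 + (881100 - 4116420*sqrt(170)) = 881811 - 4116420*sqrt(170)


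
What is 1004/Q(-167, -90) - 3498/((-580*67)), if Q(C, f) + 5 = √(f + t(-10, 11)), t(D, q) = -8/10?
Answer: (-97494875*I + 1749*√2270)/(19430*(√2270 + 25*I)) ≈ -43.261 - 82.617*I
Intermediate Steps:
t(D, q) = -⅘ (t(D, q) = -8*⅒ = -⅘)
Q(C, f) = -5 + √(-⅘ + f) (Q(C, f) = -5 + √(f - ⅘) = -5 + √(-⅘ + f))
1004/Q(-167, -90) - 3498/((-580*67)) = 1004/(-5 + √(-20 + 25*(-90))/5) - 3498/((-580*67)) = 1004/(-5 + √(-20 - 2250)/5) - 3498/(-38860) = 1004/(-5 + √(-2270)/5) - 3498*(-1/38860) = 1004/(-5 + (I*√2270)/5) + 1749/19430 = 1004/(-5 + I*√2270/5) + 1749/19430 = 1749/19430 + 1004/(-5 + I*√2270/5)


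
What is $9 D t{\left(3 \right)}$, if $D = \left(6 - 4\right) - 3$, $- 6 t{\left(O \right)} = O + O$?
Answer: $9$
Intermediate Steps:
$t{\left(O \right)} = - \frac{O}{3}$ ($t{\left(O \right)} = - \frac{O + O}{6} = - \frac{2 O}{6} = - \frac{O}{3}$)
$D = -1$ ($D = 2 - 3 = -1$)
$9 D t{\left(3 \right)} = 9 \left(-1\right) \left(\left(- \frac{1}{3}\right) 3\right) = \left(-9\right) \left(-1\right) = 9$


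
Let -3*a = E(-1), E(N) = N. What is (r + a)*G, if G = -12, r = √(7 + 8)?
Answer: -4 - 12*√15 ≈ -50.476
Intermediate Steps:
a = ⅓ (a = -⅓*(-1) = ⅓ ≈ 0.33333)
r = √15 ≈ 3.8730
(r + a)*G = (√15 + ⅓)*(-12) = (⅓ + √15)*(-12) = -4 - 12*√15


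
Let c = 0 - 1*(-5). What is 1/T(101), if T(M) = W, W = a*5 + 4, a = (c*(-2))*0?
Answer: 1/4 ≈ 0.25000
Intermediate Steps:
c = 5 (c = 0 + 5 = 5)
a = 0 (a = (5*(-2))*0 = -10*0 = 0)
W = 4 (W = 0*5 + 4 = 0 + 4 = 4)
T(M) = 4
1/T(101) = 1/4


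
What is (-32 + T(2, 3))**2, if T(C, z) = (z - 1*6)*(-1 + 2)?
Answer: 1225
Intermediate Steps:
T(C, z) = -6 + z (T(C, z) = (z - 6)*1 = (-6 + z)*1 = -6 + z)
(-32 + T(2, 3))**2 = (-32 + (-6 + 3))**2 = (-32 - 3)**2 = (-35)**2 = 1225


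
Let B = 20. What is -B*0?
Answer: 0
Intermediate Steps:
-B*0 = -1*20*0 = -20*0 = 0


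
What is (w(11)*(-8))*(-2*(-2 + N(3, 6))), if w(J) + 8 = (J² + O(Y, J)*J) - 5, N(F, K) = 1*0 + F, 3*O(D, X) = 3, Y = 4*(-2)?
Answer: 1904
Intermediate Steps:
Y = -8
O(D, X) = 1 (O(D, X) = (⅓)*3 = 1)
N(F, K) = F (N(F, K) = 0 + F = F)
w(J) = -13 + J + J² (w(J) = -8 + ((J² + 1*J) - 5) = -8 + ((J² + J) - 5) = -8 + ((J + J²) - 5) = -8 + (-5 + J + J²) = -13 + J + J²)
(w(11)*(-8))*(-2*(-2 + N(3, 6))) = ((-13 + 11 + 11²)*(-8))*(-2*(-2 + 3)) = ((-13 + 11 + 121)*(-8))*(-2*1) = (119*(-8))*(-2) = -952*(-2) = 1904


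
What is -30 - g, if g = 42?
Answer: -72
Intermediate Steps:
-30 - g = -30 - 1*42 = -30 - 42 = -72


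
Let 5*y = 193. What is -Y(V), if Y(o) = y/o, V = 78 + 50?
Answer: -193/640 ≈ -0.30156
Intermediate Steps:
y = 193/5 (y = (⅕)*193 = 193/5 ≈ 38.600)
V = 128
Y(o) = 193/(5*o)
-Y(V) = -193/(5*128) = -1*193/640 = -193/640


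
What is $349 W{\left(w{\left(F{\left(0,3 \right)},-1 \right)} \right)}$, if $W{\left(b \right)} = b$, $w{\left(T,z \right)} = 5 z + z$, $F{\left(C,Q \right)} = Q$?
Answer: $-2094$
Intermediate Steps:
$w{\left(T,z \right)} = 6 z$
$349 W{\left(w{\left(F{\left(0,3 \right)},-1 \right)} \right)} = 349 \cdot 6 \left(-1\right) = 349 \left(-6\right) = -2094$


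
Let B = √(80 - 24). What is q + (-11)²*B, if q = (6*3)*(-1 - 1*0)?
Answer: -18 + 242*√14 ≈ 887.48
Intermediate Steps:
B = 2*√14 (B = √56 = 2*√14 ≈ 7.4833)
q = -18 (q = 18*(-1 + 0) = 18*(-1) = -18)
q + (-11)²*B = -18 + (-11)²*(2*√14) = -18 + 121*(2*√14) = -18 + 242*√14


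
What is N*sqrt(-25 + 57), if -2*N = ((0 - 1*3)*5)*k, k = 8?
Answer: 240*sqrt(2) ≈ 339.41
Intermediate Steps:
N = 60 (N = -(0 - 1*3)*5*8/2 = -(0 - 3)*5*8/2 = -(-3*5)*8/2 = -(-15)*8/2 = -1/2*(-120) = 60)
N*sqrt(-25 + 57) = 60*sqrt(-25 + 57) = 60*sqrt(32) = 60*(4*sqrt(2)) = 240*sqrt(2)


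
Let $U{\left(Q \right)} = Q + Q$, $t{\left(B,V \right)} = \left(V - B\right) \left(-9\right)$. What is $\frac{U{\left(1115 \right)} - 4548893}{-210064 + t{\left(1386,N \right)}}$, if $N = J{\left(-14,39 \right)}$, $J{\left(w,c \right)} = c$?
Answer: $\frac{4546663}{197941} \approx 22.97$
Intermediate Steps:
$N = 39$
$t{\left(B,V \right)} = - 9 V + 9 B$
$U{\left(Q \right)} = 2 Q$
$\frac{U{\left(1115 \right)} - 4548893}{-210064 + t{\left(1386,N \right)}} = \frac{2 \cdot 1115 - 4548893}{-210064 + \left(\left(-9\right) 39 + 9 \cdot 1386\right)} = \frac{2230 - 4548893}{-210064 + \left(-351 + 12474\right)} = - \frac{4546663}{-210064 + 12123} = - \frac{4546663}{-197941} = \left(-4546663\right) \left(- \frac{1}{197941}\right) = \frac{4546663}{197941}$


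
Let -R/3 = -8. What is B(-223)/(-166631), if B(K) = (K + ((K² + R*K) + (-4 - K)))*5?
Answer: -221865/166631 ≈ -1.3315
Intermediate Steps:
R = 24 (R = -3*(-8) = 24)
B(K) = -20 + 5*K² + 120*K (B(K) = (K + ((K² + 24*K) + (-4 - K)))*5 = (K + (-4 + K² + 23*K))*5 = (-4 + K² + 24*K)*5 = -20 + 5*K² + 120*K)
B(-223)/(-166631) = (-20 + 5*(-223)² + 120*(-223))/(-166631) = (-20 + 5*49729 - 26760)*(-1/166631) = (-20 + 248645 - 26760)*(-1/166631) = 221865*(-1/166631) = -221865/166631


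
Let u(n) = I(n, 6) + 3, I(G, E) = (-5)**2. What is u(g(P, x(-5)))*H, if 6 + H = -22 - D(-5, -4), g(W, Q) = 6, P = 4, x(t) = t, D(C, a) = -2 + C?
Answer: -588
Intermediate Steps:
I(G, E) = 25
u(n) = 28 (u(n) = 25 + 3 = 28)
H = -21 (H = -6 + (-22 - (-2 - 5)) = -6 + (-22 - 1*(-7)) = -6 + (-22 + 7) = -6 - 15 = -21)
u(g(P, x(-5)))*H = 28*(-21) = -588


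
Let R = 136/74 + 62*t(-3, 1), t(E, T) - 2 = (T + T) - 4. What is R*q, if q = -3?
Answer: -204/37 ≈ -5.5135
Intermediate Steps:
t(E, T) = -2 + 2*T (t(E, T) = 2 + ((T + T) - 4) = 2 + (2*T - 4) = 2 + (-4 + 2*T) = -2 + 2*T)
R = 68/37 (R = 136/74 + 62*(-2 + 2*1) = 136*(1/74) + 62*(-2 + 2) = 68/37 + 62*0 = 68/37 + 0 = 68/37 ≈ 1.8378)
R*q = (68/37)*(-3) = -204/37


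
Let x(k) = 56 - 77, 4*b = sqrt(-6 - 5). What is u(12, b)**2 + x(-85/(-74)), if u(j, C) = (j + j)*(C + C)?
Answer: -1605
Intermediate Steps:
b = I*sqrt(11)/4 (b = sqrt(-6 - 5)/4 = sqrt(-11)/4 = (I*sqrt(11))/4 = I*sqrt(11)/4 ≈ 0.82916*I)
u(j, C) = 4*C*j (u(j, C) = (2*j)*(2*C) = 4*C*j)
x(k) = -21
u(12, b)**2 + x(-85/(-74)) = (4*(I*sqrt(11)/4)*12)**2 - 21 = (12*I*sqrt(11))**2 - 21 = -1584 - 21 = -1605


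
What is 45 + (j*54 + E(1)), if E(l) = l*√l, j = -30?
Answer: -1574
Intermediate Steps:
E(l) = l^(3/2)
45 + (j*54 + E(1)) = 45 + (-30*54 + 1^(3/2)) = 45 + (-1620 + 1) = 45 - 1619 = -1574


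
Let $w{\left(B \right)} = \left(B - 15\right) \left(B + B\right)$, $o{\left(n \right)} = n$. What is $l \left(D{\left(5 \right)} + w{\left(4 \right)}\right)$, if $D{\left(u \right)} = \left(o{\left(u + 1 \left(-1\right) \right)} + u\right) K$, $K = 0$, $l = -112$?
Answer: $9856$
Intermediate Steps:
$w{\left(B \right)} = 2 B \left(-15 + B\right)$ ($w{\left(B \right)} = \left(-15 + B\right) 2 B = 2 B \left(-15 + B\right)$)
$D{\left(u \right)} = 0$ ($D{\left(u \right)} = \left(\left(u + 1 \left(-1\right)\right) + u\right) 0 = \left(\left(u - 1\right) + u\right) 0 = \left(\left(-1 + u\right) + u\right) 0 = \left(-1 + 2 u\right) 0 = 0$)
$l \left(D{\left(5 \right)} + w{\left(4 \right)}\right) = - 112 \left(0 + 2 \cdot 4 \left(-15 + 4\right)\right) = - 112 \left(0 + 2 \cdot 4 \left(-11\right)\right) = - 112 \left(0 - 88\right) = \left(-112\right) \left(-88\right) = 9856$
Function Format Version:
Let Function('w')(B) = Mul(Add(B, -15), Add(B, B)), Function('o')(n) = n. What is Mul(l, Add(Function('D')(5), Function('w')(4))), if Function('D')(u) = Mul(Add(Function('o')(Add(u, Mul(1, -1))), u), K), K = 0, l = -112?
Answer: 9856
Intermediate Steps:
Function('w')(B) = Mul(2, B, Add(-15, B)) (Function('w')(B) = Mul(Add(-15, B), Mul(2, B)) = Mul(2, B, Add(-15, B)))
Function('D')(u) = 0 (Function('D')(u) = Mul(Add(Add(u, Mul(1, -1)), u), 0) = Mul(Add(Add(u, -1), u), 0) = Mul(Add(Add(-1, u), u), 0) = Mul(Add(-1, Mul(2, u)), 0) = 0)
Mul(l, Add(Function('D')(5), Function('w')(4))) = Mul(-112, Add(0, Mul(2, 4, Add(-15, 4)))) = Mul(-112, Add(0, Mul(2, 4, -11))) = Mul(-112, Add(0, -88)) = Mul(-112, -88) = 9856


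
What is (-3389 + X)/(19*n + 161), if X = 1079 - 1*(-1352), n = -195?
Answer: 479/1772 ≈ 0.27032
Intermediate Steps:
X = 2431 (X = 1079 + 1352 = 2431)
(-3389 + X)/(19*n + 161) = (-3389 + 2431)/(19*(-195) + 161) = -958/(-3705 + 161) = -958/(-3544) = -958*(-1/3544) = 479/1772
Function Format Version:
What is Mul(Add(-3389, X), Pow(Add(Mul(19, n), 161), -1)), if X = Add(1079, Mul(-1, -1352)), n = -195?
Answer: Rational(479, 1772) ≈ 0.27032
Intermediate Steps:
X = 2431 (X = Add(1079, 1352) = 2431)
Mul(Add(-3389, X), Pow(Add(Mul(19, n), 161), -1)) = Mul(Add(-3389, 2431), Pow(Add(Mul(19, -195), 161), -1)) = Mul(-958, Pow(Add(-3705, 161), -1)) = Mul(-958, Pow(-3544, -1)) = Mul(-958, Rational(-1, 3544)) = Rational(479, 1772)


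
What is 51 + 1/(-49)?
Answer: 2498/49 ≈ 50.980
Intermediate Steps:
51 + 1/(-49) = 51 - 1/49*1 = 51 - 1/49 = 2498/49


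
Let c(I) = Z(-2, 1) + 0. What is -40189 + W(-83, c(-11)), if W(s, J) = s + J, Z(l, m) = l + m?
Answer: -40273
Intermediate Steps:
c(I) = -1 (c(I) = (-2 + 1) + 0 = -1 + 0 = -1)
W(s, J) = J + s
-40189 + W(-83, c(-11)) = -40189 + (-1 - 83) = -40189 - 84 = -40273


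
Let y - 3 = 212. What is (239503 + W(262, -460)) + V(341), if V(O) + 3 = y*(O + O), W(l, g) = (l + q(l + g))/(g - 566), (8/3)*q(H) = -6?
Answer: 1584676481/4104 ≈ 3.8613e+5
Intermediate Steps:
y = 215 (y = 3 + 212 = 215)
q(H) = -9/4 (q(H) = (3/8)*(-6) = -9/4)
W(l, g) = (-9/4 + l)/(-566 + g) (W(l, g) = (l - 9/4)/(g - 566) = (-9/4 + l)/(-566 + g))
V(O) = -3 + 430*O (V(O) = -3 + 215*(O + O) = -3 + 215*(2*O) = -3 + 430*O)
(239503 + W(262, -460)) + V(341) = (239503 + (-9/4 + 262)/(-566 - 460)) + (-3 + 430*341) = (239503 + (1039/4)/(-1026)) + (-3 + 146630) = (239503 - 1/1026*1039/4) + 146627 = (239503 - 1039/4104) + 146627 = 982919273/4104 + 146627 = 1584676481/4104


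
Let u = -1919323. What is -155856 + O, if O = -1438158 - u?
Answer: 325309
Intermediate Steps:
O = 481165 (O = -1438158 - 1*(-1919323) = -1438158 + 1919323 = 481165)
-155856 + O = -155856 + 481165 = 325309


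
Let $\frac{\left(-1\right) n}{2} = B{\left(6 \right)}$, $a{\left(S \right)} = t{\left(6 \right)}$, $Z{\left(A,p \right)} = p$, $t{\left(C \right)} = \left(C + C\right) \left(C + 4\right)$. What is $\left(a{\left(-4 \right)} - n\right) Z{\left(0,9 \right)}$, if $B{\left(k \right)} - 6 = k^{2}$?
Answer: $1836$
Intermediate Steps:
$t{\left(C \right)} = 2 C \left(4 + C\right)$
$B{\left(k \right)} = 6 + k^{2}$
$a{\left(S \right)} = 120$ ($a{\left(S \right)} = 2 \cdot 6 \left(4 + 6\right) = 2 \cdot 6 \cdot 10 = 120$)
$n = -84$ ($n = - 2 \left(6 + 6^{2}\right) = - 2 \left(6 + 36\right) = \left(-2\right) 42 = -84$)
$\left(a{\left(-4 \right)} - n\right) Z{\left(0,9 \right)} = \left(120 - -84\right) 9 = \left(120 + 84\right) 9 = 204 \cdot 9 = 1836$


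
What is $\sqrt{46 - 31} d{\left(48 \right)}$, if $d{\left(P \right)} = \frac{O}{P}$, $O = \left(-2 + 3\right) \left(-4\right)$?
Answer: $- \frac{\sqrt{15}}{12} \approx -0.32275$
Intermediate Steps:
$O = -4$ ($O = 1 \left(-4\right) = -4$)
$d{\left(P \right)} = - \frac{4}{P}$
$\sqrt{46 - 31} d{\left(48 \right)} = \sqrt{46 - 31} \left(- \frac{4}{48}\right) = \sqrt{15} \left(\left(-4\right) \frac{1}{48}\right) = \sqrt{15} \left(- \frac{1}{12}\right) = - \frac{\sqrt{15}}{12}$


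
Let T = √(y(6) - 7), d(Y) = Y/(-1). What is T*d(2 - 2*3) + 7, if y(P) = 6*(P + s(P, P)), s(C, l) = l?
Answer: 7 + 4*√65 ≈ 39.249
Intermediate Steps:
y(P) = 12*P (y(P) = 6*(P + P) = 6*(2*P) = 12*P)
d(Y) = -Y (d(Y) = Y*(-1) = -Y)
T = √65 (T = √(12*6 - 7) = √(72 - 7) = √65 ≈ 8.0623)
T*d(2 - 2*3) + 7 = √65*(-(2 - 2*3)) + 7 = √65*(-(2 - 6)) + 7 = √65*(-1*(-4)) + 7 = √65*4 + 7 = 4*√65 + 7 = 7 + 4*√65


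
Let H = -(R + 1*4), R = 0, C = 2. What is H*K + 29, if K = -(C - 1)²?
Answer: 33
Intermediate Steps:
H = -4 (H = -(0 + 1*4) = -(0 + 4) = -1*4 = -4)
K = -1 (K = -(2 - 1)² = -1*1² = -1*1 = -1)
H*K + 29 = -4*(-1) + 29 = 4 + 29 = 33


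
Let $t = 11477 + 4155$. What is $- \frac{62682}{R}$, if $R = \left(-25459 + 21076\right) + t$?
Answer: $- \frac{62682}{11249} \approx -5.5722$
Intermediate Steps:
$t = 15632$
$R = 11249$ ($R = \left(-25459 + 21076\right) + 15632 = -4383 + 15632 = 11249$)
$- \frac{62682}{R} = - \frac{62682}{11249}$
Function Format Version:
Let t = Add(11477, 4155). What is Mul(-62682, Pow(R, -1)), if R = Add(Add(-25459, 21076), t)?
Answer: Rational(-62682, 11249) ≈ -5.5722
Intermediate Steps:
t = 15632
R = 11249 (R = Add(Add(-25459, 21076), 15632) = Add(-4383, 15632) = 11249)
Mul(-62682, Pow(R, -1)) = Mul(-62682, Pow(11249, -1)) = Mul(-62682, Rational(1, 11249)) = Rational(-62682, 11249)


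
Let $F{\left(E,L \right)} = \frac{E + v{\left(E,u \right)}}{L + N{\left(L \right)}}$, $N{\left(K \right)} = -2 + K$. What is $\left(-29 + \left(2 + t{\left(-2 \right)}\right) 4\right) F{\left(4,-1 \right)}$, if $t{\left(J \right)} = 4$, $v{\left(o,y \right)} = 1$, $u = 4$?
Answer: $\frac{25}{4} \approx 6.25$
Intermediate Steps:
$F{\left(E,L \right)} = \frac{1 + E}{-2 + 2 L}$ ($F{\left(E,L \right)} = \frac{E + 1}{L + \left(-2 + L\right)} = \frac{1 + E}{-2 + 2 L}$)
$\left(-29 + \left(2 + t{\left(-2 \right)}\right) 4\right) F{\left(4,-1 \right)} = \left(-29 + \left(2 + 4\right) 4\right) \frac{1 + 4}{2 \left(-1 - 1\right)} = \left(-29 + 6 \cdot 4\right) \frac{1}{2} \frac{1}{-2} \cdot 5 = \left(-29 + 24\right) \frac{1}{2} \left(- \frac{1}{2}\right) 5 = \left(-5\right) \left(- \frac{5}{4}\right) = \frac{25}{4}$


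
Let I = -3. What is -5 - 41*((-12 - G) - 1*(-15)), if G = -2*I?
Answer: 118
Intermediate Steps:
G = 6 (G = -2*(-3) = 6)
-5 - 41*((-12 - G) - 1*(-15)) = -5 - 41*((-12 - 1*6) - 1*(-15)) = -5 - 41*((-12 - 6) + 15) = -5 - 41*(-18 + 15) = -5 - 41*(-3) = -5 + 123 = 118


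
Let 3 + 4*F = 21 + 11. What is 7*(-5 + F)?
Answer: 63/4 ≈ 15.750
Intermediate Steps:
F = 29/4 (F = -¾ + (21 + 11)/4 = -¾ + (¼)*32 = -¾ + 8 = 29/4 ≈ 7.2500)
7*(-5 + F) = 7*(-5 + 29/4) = 7*(9/4) = 63/4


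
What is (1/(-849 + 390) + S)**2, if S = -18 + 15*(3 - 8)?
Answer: 1822265344/210681 ≈ 8649.4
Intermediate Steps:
S = -93 (S = -18 + 15*(-5) = -18 - 75 = -93)
(1/(-849 + 390) + S)**2 = (1/(-849 + 390) - 93)**2 = (1/(-459) - 93)**2 = (-1/459 - 93)**2 = (-42688/459)**2 = 1822265344/210681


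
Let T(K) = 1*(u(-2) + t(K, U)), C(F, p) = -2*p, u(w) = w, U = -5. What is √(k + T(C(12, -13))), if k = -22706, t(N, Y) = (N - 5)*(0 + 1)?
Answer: 7*I*√463 ≈ 150.62*I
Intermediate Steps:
t(N, Y) = -5 + N (t(N, Y) = (-5 + N)*1 = -5 + N)
T(K) = -7 + K (T(K) = 1*(-2 + (-5 + K)) = 1*(-7 + K) = -7 + K)
√(k + T(C(12, -13))) = √(-22706 + (-7 - 2*(-13))) = √(-22706 + (-7 + 26)) = √(-22706 + 19) = √(-22687) = 7*I*√463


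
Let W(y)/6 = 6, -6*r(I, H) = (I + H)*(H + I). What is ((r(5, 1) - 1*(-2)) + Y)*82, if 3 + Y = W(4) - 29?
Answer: 0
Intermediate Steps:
r(I, H) = -(H + I)**2/6 (r(I, H) = -(I + H)*(H + I)/6 = -(H + I)*(H + I)/6 = -(H + I)**2/6)
W(y) = 36 (W(y) = 6*6 = 36)
Y = 4 (Y = -3 + (36 - 29) = -3 + 7 = 4)
((r(5, 1) - 1*(-2)) + Y)*82 = ((-(1 + 5)**2/6 - 1*(-2)) + 4)*82 = ((-1/6*6**2 + 2) + 4)*82 = ((-1/6*36 + 2) + 4)*82 = ((-6 + 2) + 4)*82 = (-4 + 4)*82 = 0*82 = 0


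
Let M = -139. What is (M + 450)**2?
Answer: 96721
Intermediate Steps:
(M + 450)**2 = (-139 + 450)**2 = 311**2 = 96721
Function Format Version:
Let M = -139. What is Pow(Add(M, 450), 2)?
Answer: 96721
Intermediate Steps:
Pow(Add(M, 450), 2) = Pow(Add(-139, 450), 2) = Pow(311, 2) = 96721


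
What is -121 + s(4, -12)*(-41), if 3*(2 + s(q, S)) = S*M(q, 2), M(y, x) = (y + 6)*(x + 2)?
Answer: 6521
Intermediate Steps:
M(y, x) = (2 + x)*(6 + y) (M(y, x) = (6 + y)*(2 + x) = (2 + x)*(6 + y))
s(q, S) = -2 + S*(24 + 4*q)/3 (s(q, S) = -2 + (S*(12 + 2*q + 6*2 + 2*q))/3 = -2 + (S*(12 + 2*q + 12 + 2*q))/3 = -2 + (S*(24 + 4*q))/3 = -2 + S*(24 + 4*q)/3)
-121 + s(4, -12)*(-41) = -121 + (-2 + (4/3)*(-12)*(6 + 4))*(-41) = -121 + (-2 + (4/3)*(-12)*10)*(-41) = -121 + (-2 - 160)*(-41) = -121 - 162*(-41) = -121 + 6642 = 6521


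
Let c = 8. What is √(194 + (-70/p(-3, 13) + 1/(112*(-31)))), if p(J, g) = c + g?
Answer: √1292873631/2604 ≈ 13.808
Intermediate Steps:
p(J, g) = 8 + g
√(194 + (-70/p(-3, 13) + 1/(112*(-31)))) = √(194 + (-70/(8 + 13) + 1/(112*(-31)))) = √(194 + (-70/21 + (1/112)*(-1/31))) = √(194 + (-70*1/21 - 1/3472)) = √(194 + (-10/3 - 1/3472)) = √(194 - 34723/10416) = √(1985981/10416) = √1292873631/2604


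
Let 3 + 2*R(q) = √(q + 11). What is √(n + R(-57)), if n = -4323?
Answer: √(-17298 + 2*I*√46)/2 ≈ 0.025784 + 65.761*I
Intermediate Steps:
R(q) = -3/2 + √(11 + q)/2 (R(q) = -3/2 + √(q + 11)/2 = -3/2 + √(11 + q)/2)
√(n + R(-57)) = √(-4323 + (-3/2 + √(11 - 57)/2)) = √(-4323 + (-3/2 + √(-46)/2)) = √(-4323 + (-3/2 + (I*√46)/2)) = √(-4323 + (-3/2 + I*√46/2)) = √(-8649/2 + I*√46/2)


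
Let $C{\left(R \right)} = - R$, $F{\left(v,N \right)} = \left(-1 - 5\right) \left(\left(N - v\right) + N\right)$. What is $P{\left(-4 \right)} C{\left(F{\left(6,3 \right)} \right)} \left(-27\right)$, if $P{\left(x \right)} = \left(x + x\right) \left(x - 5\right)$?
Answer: $0$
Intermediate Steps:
$F{\left(v,N \right)} = - 12 N + 6 v$ ($F{\left(v,N \right)} = - 6 \left(- v + 2 N\right) = - 12 N + 6 v$)
$P{\left(x \right)} = 2 x \left(-5 + x\right)$
$P{\left(-4 \right)} C{\left(F{\left(6,3 \right)} \right)} \left(-27\right) = 2 \left(-4\right) \left(-5 - 4\right) \left(- (\left(-12\right) 3 + 6 \cdot 6)\right) \left(-27\right) = 2 \left(-4\right) \left(-9\right) \left(- (-36 + 36)\right) \left(-27\right) = 72 \left(\left(-1\right) 0\right) \left(-27\right) = 72 \cdot 0 \left(-27\right) = 0 \left(-27\right) = 0$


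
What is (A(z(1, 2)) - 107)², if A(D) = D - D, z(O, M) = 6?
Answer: 11449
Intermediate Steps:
A(D) = 0
(A(z(1, 2)) - 107)² = (0 - 107)² = (-107)² = 11449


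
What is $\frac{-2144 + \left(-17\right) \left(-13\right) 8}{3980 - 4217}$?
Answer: $\frac{376}{237} \approx 1.5865$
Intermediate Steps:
$\frac{-2144 + \left(-17\right) \left(-13\right) 8}{3980 - 4217} = \frac{-2144 + 221 \cdot 8}{-237} = \left(-2144 + 1768\right) \left(- \frac{1}{237}\right) = \left(-376\right) \left(- \frac{1}{237}\right) = \frac{376}{237}$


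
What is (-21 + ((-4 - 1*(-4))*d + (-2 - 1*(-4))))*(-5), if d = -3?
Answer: 95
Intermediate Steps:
(-21 + ((-4 - 1*(-4))*d + (-2 - 1*(-4))))*(-5) = (-21 + ((-4 - 1*(-4))*(-3) + (-2 - 1*(-4))))*(-5) = (-21 + ((-4 + 4)*(-3) + (-2 + 4)))*(-5) = (-21 + (0*(-3) + 2))*(-5) = (-21 + (0 + 2))*(-5) = (-21 + 2)*(-5) = -19*(-5) = 95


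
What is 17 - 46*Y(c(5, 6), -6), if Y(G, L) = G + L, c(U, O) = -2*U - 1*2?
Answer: 845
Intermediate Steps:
c(U, O) = -2 - 2*U (c(U, O) = -2*U - 2 = -2 - 2*U)
17 - 46*Y(c(5, 6), -6) = 17 - 46*((-2 - 2*5) - 6) = 17 - 46*((-2 - 10) - 6) = 17 - 46*(-12 - 6) = 17 - 46*(-18) = 17 + 828 = 845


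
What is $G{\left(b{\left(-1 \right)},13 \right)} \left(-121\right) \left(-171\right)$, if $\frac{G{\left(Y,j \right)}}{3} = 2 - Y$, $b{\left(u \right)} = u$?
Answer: $186219$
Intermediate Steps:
$G{\left(Y,j \right)} = 6 - 3 Y$ ($G{\left(Y,j \right)} = 3 \left(2 - Y\right) = 6 - 3 Y$)
$G{\left(b{\left(-1 \right)},13 \right)} \left(-121\right) \left(-171\right) = \left(6 - -3\right) \left(-121\right) \left(-171\right) = \left(6 + 3\right) \left(-121\right) \left(-171\right) = 9 \left(-121\right) \left(-171\right) = \left(-1089\right) \left(-171\right) = 186219$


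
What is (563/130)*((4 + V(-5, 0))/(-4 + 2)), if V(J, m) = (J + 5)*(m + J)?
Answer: -563/65 ≈ -8.6615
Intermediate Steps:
V(J, m) = (5 + J)*(J + m)
(563/130)*((4 + V(-5, 0))/(-4 + 2)) = (563/130)*((4 + ((-5)**2 + 5*(-5) + 5*0 - 5*0))/(-4 + 2)) = (563*(1/130))*((4 + (25 - 25 + 0 + 0))/(-2)) = 563*((4 + 0)*(-1/2))/130 = 563*(4*(-1/2))/130 = (563/130)*(-2) = -563/65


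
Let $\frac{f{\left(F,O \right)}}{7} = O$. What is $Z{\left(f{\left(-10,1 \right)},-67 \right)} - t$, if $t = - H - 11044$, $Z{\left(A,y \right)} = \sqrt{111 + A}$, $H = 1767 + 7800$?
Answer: $20611 + \sqrt{118} \approx 20622.0$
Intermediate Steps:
$H = 9567$
$f{\left(F,O \right)} = 7 O$
$t = -20611$ ($t = \left(-1\right) 9567 - 11044 = -9567 - 11044 = -20611$)
$Z{\left(f{\left(-10,1 \right)},-67 \right)} - t = \sqrt{111 + 7 \cdot 1} - -20611 = \sqrt{111 + 7} + 20611 = \sqrt{118} + 20611 = 20611 + \sqrt{118}$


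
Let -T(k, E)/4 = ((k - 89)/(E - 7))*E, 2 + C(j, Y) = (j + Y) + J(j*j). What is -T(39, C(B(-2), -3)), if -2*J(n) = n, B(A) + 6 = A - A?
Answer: -1450/9 ≈ -161.11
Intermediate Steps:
B(A) = -6 (B(A) = -6 + (A - A) = -6 + 0 = -6)
J(n) = -n/2
C(j, Y) = -2 + Y + j - j²/2 (C(j, Y) = -2 + ((j + Y) - j*j/2) = -2 + ((Y + j) - j²/2) = -2 + (Y + j - j²/2) = -2 + Y + j - j²/2)
T(k, E) = -4*E*(-89 + k)/(-7 + E) (T(k, E) = -4*(k - 89)/(E - 7)*E = -4*(-89 + k)/(-7 + E)*E = -4*E*(-89 + k)/(-7 + E))
-T(39, C(B(-2), -3)) = -4*(-2 - 3 - 6 - ½*(-6)²)*(89 - 1*39)/(-7 + (-2 - 3 - 6 - ½*(-6)²)) = -4*(-2 - 3 - 6 - ½*36)*(89 - 39)/(-7 + (-2 - 3 - 6 - ½*36)) = -4*(-2 - 3 - 6 - 18)*50/(-7 + (-2 - 3 - 6 - 18)) = -4*(-29)*50/(-7 - 29) = -4*(-29)*50/(-36) = -4*(-29)*(-1)*50/36 = -1*1450/9 = -1450/9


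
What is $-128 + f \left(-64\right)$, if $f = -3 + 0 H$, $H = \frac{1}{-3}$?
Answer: $64$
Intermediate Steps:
$H = - \frac{1}{3} \approx -0.33333$
$f = -3$ ($f = -3 + 0 \left(- \frac{1}{3}\right) = -3 + 0 = -3$)
$-128 + f \left(-64\right) = -128 - -192 = -128 + 192 = 64$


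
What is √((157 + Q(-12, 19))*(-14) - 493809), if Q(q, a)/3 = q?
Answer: I*√495503 ≈ 703.92*I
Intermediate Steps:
Q(q, a) = 3*q
√((157 + Q(-12, 19))*(-14) - 493809) = √((157 + 3*(-12))*(-14) - 493809) = √((157 - 36)*(-14) - 493809) = √(121*(-14) - 493809) = √(-1694 - 493809) = √(-495503) = I*√495503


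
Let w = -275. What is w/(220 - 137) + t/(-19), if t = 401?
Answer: -38508/1577 ≈ -24.419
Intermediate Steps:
w/(220 - 137) + t/(-19) = -275/(220 - 137) + 401/(-19) = -275/83 + 401*(-1/19) = -275*1/83 - 401/19 = -275/83 - 401/19 = -38508/1577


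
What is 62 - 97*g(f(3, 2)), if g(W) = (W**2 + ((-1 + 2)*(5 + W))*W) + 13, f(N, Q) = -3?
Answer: -1490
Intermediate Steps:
g(W) = 13 + W**2 + W*(5 + W) (g(W) = (W**2 + (1*(5 + W))*W) + 13 = (W**2 + (5 + W)*W) + 13 = (W**2 + W*(5 + W)) + 13 = 13 + W**2 + W*(5 + W))
62 - 97*g(f(3, 2)) = 62 - 97*(13 + 2*(-3)**2 + 5*(-3)) = 62 - 97*(13 + 2*9 - 15) = 62 - 97*(13 + 18 - 15) = 62 - 97*16 = 62 - 1552 = -1490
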